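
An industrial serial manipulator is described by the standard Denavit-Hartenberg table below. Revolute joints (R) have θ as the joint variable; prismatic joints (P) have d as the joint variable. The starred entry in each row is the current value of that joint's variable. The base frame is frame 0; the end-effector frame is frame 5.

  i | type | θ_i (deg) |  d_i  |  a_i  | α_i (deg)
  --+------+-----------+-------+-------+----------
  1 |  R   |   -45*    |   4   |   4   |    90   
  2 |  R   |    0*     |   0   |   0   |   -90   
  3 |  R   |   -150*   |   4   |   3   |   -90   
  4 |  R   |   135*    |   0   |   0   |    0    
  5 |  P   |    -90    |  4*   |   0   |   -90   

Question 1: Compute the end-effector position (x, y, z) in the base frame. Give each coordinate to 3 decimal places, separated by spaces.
-1.105 -5.916 8.000

after link 1: o_1 = (2.8284, -2.8284, 4.0000)
after link 2: o_2 = (2.8284, -2.8284, 4.0000)
after link 3: o_3 = (-0.0694, -2.0520, 8.0000)
after link 4: o_4 = (-0.0694, -2.0520, 8.0000)
after link 5: o_5 = (-1.1046, -5.9157, 8.0000)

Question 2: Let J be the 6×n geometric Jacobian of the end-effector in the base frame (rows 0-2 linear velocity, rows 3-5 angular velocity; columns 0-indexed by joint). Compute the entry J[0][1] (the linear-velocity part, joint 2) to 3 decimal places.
-2.828

axis z_1 = (-0.7071,-0.7071,0.0000); lever o_n−o_1 = (-3.9331,-3.0872,4.0000)
cross product → J_v[:, 1] = (-2.8284,2.8284,-0.5981)
J_ω[:, 1] = z_1
entry J[0][1] = -2.8284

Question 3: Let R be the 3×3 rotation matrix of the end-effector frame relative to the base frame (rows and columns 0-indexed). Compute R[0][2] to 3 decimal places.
End-effector z-axis (col 2 of R) = (0.6830,-0.1830,-0.7071)
R[0][2] = 0.6830

0.683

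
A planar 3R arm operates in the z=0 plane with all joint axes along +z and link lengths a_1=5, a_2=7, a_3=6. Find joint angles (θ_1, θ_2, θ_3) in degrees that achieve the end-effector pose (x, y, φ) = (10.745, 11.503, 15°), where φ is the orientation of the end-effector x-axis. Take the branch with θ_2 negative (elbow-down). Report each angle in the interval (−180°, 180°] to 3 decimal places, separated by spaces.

wrist centre = target − a_3·(cos φ, sin φ) = (4.9494, 9.9501)
cos θ_2 = (123.5012−5²−7²)/(2·5·7) = 0.7072; θ_2 = -44.9957° (elbow-down)
β = atan2(9.9501,4.9494) = 63.5530°; ψ = atan2(-4.9494,9.9501) = -26.4466°
θ_1 = β − ψ = 89.9996°
θ_3 = φ − θ_1 − θ_2 = -30.0039° (wrapped to (-180°,180°])

90.000 -44.996 -30.004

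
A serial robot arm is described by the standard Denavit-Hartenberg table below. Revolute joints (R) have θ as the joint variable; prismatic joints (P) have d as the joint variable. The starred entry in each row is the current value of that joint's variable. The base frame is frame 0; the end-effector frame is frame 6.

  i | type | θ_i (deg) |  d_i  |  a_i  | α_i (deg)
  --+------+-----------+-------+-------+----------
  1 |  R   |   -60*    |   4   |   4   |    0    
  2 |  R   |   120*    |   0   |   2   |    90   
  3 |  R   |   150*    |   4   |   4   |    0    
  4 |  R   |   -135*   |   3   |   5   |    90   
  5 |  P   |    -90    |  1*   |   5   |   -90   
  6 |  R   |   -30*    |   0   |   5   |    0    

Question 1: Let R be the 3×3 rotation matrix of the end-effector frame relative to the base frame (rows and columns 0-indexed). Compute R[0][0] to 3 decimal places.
End-effector x-axis (col 0 of R) = (-0.6853,0.5451,-0.4830)
R[0][0] = -0.6853

-0.685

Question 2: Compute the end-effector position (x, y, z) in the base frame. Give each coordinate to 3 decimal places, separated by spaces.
after link 1: o_1 = (2.0000, -3.4641, 4.0000)
after link 2: o_2 = (3.0000, -1.7321, 4.0000)
after link 3: o_3 = (4.7321, -6.7321, 6.0000)
after link 4: o_4 = (9.7449, -4.0495, 7.2941)
after link 5: o_5 = (5.5442, -1.3253, 6.3282)
after link 6: o_6 = (2.1177, 1.4001, 3.9134)

2.118 1.400 3.913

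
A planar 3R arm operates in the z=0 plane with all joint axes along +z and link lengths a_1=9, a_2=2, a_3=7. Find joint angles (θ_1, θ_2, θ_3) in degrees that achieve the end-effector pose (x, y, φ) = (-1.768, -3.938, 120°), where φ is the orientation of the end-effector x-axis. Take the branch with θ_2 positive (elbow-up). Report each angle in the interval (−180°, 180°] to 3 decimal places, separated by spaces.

wrist centre = target − a_3·(cos φ, sin φ) = (1.7320, -10.0002)
cos θ_2 = (103.0034−9²−2²)/(2·9·2) = 0.5001; θ_2 = 59.9938° (elbow-up)
β = atan2(-10.0002,1.7320) = -80.1740°; ψ = atan2(1.7319,10.0002) = 9.8256°
θ_1 = β − ψ = -89.9997°
θ_3 = φ − θ_1 − θ_2 = 150.0059° (wrapped to (-180°,180°])

-90.000 59.994 150.006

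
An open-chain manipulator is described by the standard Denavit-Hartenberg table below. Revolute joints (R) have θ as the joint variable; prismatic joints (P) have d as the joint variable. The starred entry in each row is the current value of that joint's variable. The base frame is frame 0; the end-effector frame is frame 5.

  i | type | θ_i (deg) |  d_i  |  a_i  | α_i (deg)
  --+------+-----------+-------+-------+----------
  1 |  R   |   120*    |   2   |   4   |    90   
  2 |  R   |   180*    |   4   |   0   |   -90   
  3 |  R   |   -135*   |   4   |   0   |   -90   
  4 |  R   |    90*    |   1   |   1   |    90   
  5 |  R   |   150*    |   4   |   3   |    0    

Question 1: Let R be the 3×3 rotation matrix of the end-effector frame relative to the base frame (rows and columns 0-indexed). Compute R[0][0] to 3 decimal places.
0.483

End-effector x-axis (col 0 of R) = (0.4830,-0.1294,-0.8660)
R[0][0] = 0.4830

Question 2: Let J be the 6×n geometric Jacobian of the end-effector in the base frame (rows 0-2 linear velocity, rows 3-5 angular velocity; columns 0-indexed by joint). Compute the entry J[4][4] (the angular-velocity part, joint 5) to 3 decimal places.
0.966

axis z_4 = (0.2588,0.9659,-0.0000); lever o_n−o_4 = (2.4842,3.4755,-2.5981)
cross product → J_v[:, 4] = (-2.5095,0.6724,-1.5000)
J_ω[:, 4] = z_4
entry J[4][4] = 0.9659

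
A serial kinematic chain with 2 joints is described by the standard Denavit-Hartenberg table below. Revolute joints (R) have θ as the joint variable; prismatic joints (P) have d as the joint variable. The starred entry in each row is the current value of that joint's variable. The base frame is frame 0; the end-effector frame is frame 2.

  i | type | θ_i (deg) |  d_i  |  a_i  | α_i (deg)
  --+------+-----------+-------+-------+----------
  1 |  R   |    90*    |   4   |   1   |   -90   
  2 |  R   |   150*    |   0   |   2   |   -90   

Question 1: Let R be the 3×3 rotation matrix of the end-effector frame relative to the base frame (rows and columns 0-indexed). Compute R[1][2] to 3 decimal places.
End-effector z-axis (col 2 of R) = (-0.0000,-0.5000,0.8660)
R[1][2] = -0.5000

-0.500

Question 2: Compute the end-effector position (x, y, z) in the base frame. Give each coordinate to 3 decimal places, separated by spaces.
-0.000 -0.732 3.000

after link 1: o_1 = (0.0000, 1.0000, 4.0000)
after link 2: o_2 = (-0.0000, -0.7321, 3.0000)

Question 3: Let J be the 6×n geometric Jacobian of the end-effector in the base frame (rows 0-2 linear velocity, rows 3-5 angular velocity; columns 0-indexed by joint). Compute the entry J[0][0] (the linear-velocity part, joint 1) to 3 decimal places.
0.732

axis z_0 = ẑ; lever o_n−o_0 = (-0.0000,-0.7321,3.0000)
cross product → J_v[:, 0] = (0.7321,-0.0000,0.0000)
J_ω[:, 0] = z_0
entry J[0][0] = 0.7321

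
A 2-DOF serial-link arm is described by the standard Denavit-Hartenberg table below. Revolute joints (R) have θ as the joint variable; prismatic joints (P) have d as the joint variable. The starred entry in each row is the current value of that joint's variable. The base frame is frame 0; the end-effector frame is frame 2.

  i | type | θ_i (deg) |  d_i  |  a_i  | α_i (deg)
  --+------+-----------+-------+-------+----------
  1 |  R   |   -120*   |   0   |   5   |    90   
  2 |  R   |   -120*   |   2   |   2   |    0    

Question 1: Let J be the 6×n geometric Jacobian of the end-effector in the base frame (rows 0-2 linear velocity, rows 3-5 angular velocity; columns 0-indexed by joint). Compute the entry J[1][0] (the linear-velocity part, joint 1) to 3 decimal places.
axis z_0 = ẑ; lever o_n−o_0 = (-3.7321,-2.4641,-1.7321)
cross product → J_v[:, 0] = (2.4641,-3.7321,0.0000)
J_ω[:, 0] = z_0
entry J[1][0] = -3.7321

-3.732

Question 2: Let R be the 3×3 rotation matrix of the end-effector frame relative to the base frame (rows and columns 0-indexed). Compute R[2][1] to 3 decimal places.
-0.500

End-effector y-axis (col 1 of R) = (-0.4330,-0.7500,-0.5000)
R[2][1] = -0.5000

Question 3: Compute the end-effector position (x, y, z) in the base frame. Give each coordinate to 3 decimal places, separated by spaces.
after link 1: o_1 = (-2.5000, -4.3301, 0.0000)
after link 2: o_2 = (-3.7321, -2.4641, -1.7321)

-3.732 -2.464 -1.732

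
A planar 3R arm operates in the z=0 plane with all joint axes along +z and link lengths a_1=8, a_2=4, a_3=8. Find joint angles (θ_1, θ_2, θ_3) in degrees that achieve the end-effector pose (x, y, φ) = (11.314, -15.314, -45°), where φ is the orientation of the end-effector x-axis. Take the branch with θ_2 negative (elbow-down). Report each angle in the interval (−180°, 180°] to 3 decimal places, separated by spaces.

-45.003 -44.989 44.992

wrist centre = target − a_3·(cos φ, sin φ) = (5.6571, -9.6571)
cos θ_2 = (125.2638−8²−4²)/(2·8·4) = 0.7072; θ_2 = -44.9887° (elbow-down)
β = atan2(-9.6571,5.6571) = -59.6383°; ψ = atan2(-2.8279,10.8290) = -14.6353°
θ_1 = β − ψ = -45.0030°
θ_3 = φ − θ_1 − θ_2 = 44.9916° (wrapped to (-180°,180°])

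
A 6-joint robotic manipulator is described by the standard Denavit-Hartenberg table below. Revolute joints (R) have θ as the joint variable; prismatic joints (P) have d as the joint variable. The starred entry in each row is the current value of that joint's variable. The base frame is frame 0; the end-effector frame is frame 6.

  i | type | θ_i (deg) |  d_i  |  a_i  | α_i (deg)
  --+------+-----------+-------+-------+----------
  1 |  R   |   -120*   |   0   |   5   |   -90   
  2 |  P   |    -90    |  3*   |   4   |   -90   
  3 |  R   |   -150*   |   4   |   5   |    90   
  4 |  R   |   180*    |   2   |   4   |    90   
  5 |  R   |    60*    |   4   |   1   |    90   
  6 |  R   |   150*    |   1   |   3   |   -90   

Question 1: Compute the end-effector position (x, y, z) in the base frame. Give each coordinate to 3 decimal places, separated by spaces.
after link 1: o_1 = (-2.5000, -4.3301, 0.0000)
after link 2: o_2 = (0.0981, -5.8301, 4.0000)
after link 3: o_3 = (0.2631, -10.5442, -0.3301)
after link 4: o_4 = (-2.9689, -8.6782, 2.1340)
after link 5: o_5 = (-5.8349, -11.6423, 2.1340)
after link 6: o_6 = (-4.3349, -14.2404, 3.1340)

-4.335 -14.240 3.134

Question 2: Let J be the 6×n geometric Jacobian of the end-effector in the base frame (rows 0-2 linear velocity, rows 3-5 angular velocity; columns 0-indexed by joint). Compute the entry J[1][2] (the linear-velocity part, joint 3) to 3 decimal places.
axis z_2 = (-0.5000,-0.8660,-0.0000); lever o_n−o_2 = (-4.4330,-8.4103,-0.8660)
cross product → J_v[:, 2] = (0.7500,-0.4330,0.3660)
J_ω[:, 2] = z_2
entry J[1][2] = -0.4330

-0.433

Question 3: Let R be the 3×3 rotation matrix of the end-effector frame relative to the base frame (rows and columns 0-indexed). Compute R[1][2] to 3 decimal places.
End-effector z-axis (col 2 of R) = (0.8660,0.5000,0.0000)
R[1][2] = 0.5000

0.500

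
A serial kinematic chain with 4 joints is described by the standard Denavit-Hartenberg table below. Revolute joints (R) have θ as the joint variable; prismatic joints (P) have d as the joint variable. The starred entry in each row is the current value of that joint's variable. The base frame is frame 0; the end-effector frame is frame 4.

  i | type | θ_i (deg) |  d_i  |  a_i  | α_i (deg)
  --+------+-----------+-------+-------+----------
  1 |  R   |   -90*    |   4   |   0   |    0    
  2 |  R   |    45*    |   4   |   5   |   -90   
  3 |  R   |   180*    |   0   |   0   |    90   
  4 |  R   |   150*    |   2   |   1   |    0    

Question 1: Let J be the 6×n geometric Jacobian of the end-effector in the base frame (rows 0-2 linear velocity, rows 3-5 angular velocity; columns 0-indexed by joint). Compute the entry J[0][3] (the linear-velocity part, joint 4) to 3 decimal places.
axis z_3 = (0.0000,-0.0000,-1.0000); lever o_n−o_3 = (0.9659,-0.2588,-2.0000)
cross product → J_v[:, 3] = (-0.2588,-0.9659,-0.0000)
J_ω[:, 3] = z_3
entry J[0][3] = -0.2588

-0.259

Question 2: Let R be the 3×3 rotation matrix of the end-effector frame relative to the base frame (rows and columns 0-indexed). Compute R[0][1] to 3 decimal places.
-0.259

End-effector y-axis (col 1 of R) = (-0.2588,-0.9659,-0.0000)
R[0][1] = -0.2588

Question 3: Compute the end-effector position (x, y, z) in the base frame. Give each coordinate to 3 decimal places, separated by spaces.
4.501 -3.794 6.000

after link 1: o_1 = (0.0000, 0.0000, 4.0000)
after link 2: o_2 = (3.5355, -3.5355, 8.0000)
after link 3: o_3 = (3.5355, -3.5355, 8.0000)
after link 4: o_4 = (4.5015, -3.7944, 6.0000)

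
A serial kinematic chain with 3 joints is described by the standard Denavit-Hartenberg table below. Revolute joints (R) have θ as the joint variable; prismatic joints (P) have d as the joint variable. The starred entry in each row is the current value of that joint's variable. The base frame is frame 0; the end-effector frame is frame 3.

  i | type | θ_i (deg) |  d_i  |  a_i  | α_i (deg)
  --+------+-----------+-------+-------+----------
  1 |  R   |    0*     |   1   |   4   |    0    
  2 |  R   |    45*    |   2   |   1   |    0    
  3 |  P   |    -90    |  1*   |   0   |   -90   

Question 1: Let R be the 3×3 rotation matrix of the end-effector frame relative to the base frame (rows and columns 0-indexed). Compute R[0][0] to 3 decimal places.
0.707

End-effector x-axis (col 0 of R) = (0.7071,-0.7071,0.0000)
R[0][0] = 0.7071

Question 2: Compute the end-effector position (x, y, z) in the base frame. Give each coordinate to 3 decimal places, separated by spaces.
4.707 0.707 4.000

after link 1: o_1 = (4.0000, 0.0000, 1.0000)
after link 2: o_2 = (4.7071, 0.7071, 3.0000)
after link 3: o_3 = (4.7071, 0.7071, 4.0000)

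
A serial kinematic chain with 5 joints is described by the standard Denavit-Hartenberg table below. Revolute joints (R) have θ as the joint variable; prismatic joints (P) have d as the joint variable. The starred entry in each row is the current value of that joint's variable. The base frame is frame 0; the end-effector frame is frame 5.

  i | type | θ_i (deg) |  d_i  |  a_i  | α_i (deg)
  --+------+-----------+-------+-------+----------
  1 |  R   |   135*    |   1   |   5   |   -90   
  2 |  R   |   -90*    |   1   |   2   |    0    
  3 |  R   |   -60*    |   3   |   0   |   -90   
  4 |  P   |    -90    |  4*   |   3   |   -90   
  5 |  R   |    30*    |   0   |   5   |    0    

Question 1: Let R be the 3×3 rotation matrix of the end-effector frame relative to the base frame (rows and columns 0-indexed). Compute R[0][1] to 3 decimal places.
End-effector y-axis (col 1 of R) = (0.6597,0.0474,-0.7500)
R[0][1] = 0.6597

0.660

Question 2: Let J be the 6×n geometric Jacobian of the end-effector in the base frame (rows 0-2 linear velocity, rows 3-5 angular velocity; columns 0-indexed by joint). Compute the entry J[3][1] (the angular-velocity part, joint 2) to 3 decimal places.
axis z_1 = (-0.7071,-0.7071,0.0000); lever o_n−o_1 = (-8.5419,-7.4813,3.2990)
cross product → J_v[:, 1] = (-2.3328,2.3328,-0.7500)
J_ω[:, 1] = z_1
entry J[3][1] = -0.7071

-0.707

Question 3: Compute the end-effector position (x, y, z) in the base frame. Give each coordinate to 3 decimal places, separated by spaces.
-12.077 -3.946 4.299

after link 1: o_1 = (-3.5355, 3.5355, 1.0000)
after link 2: o_2 = (-4.2426, 2.8284, 3.0000)
after link 3: o_3 = (-6.3640, 0.7071, 3.0000)
after link 4: o_4 = (-9.8995, 0.0000, 6.4641)
after link 5: o_5 = (-12.0775, -3.9457, 4.2990)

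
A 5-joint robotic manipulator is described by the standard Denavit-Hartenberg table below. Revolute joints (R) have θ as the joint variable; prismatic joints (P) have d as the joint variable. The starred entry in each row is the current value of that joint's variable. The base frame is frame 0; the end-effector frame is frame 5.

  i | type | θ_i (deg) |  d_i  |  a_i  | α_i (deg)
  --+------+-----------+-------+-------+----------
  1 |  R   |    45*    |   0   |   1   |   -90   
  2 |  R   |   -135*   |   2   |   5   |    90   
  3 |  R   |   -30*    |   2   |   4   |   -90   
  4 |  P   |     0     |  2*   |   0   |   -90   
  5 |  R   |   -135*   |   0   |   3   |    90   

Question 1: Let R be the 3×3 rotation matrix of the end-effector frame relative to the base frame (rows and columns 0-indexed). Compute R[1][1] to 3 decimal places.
End-effector y-axis (col 1 of R) = (0.5000,0.5000,0.7071)
R[1][1] = 0.5000

0.500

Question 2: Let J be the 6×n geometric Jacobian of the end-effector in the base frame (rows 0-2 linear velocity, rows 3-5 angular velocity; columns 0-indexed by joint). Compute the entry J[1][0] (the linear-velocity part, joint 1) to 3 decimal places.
-7.910

axis z_0 = ẑ; lever o_n−o_0 = (-7.9105,-1.3629,4.7289)
cross product → J_v[:, 0] = (1.3629,-7.9105,0.0000)
J_ω[:, 0] = z_0
entry J[1][0] = -7.9105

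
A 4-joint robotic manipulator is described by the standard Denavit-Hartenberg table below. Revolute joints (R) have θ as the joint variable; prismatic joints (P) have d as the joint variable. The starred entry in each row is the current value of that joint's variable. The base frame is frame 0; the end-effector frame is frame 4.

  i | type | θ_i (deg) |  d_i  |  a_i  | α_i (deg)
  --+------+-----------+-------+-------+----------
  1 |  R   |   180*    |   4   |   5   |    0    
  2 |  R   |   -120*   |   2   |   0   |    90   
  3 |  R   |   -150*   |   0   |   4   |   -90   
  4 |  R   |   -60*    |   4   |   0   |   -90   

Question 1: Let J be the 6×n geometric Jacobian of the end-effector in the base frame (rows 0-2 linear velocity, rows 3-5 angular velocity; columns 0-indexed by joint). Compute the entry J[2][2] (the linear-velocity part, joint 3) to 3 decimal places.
-1.464

axis z_2 = (0.8660,-0.5000,0.0000); lever o_n−o_2 = (-0.7321,-1.2679,-5.4641)
cross product → J_v[:, 2] = (2.7321,4.7321,-1.4641)
J_ω[:, 2] = z_2
entry J[2][2] = -1.4641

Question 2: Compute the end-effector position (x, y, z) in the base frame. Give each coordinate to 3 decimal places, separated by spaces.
-5.732 -1.268 0.536

after link 1: o_1 = (-5.0000, 0.0000, 4.0000)
after link 2: o_2 = (-5.0000, 0.0000, 6.0000)
after link 3: o_3 = (-6.7321, -3.0000, 4.0000)
after link 4: o_4 = (-5.7321, -1.2679, 0.5359)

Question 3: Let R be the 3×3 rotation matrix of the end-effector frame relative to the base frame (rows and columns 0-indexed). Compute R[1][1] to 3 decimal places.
-0.433

End-effector y-axis (col 1 of R) = (-0.2500,-0.4330,0.8660)
R[1][1] = -0.4330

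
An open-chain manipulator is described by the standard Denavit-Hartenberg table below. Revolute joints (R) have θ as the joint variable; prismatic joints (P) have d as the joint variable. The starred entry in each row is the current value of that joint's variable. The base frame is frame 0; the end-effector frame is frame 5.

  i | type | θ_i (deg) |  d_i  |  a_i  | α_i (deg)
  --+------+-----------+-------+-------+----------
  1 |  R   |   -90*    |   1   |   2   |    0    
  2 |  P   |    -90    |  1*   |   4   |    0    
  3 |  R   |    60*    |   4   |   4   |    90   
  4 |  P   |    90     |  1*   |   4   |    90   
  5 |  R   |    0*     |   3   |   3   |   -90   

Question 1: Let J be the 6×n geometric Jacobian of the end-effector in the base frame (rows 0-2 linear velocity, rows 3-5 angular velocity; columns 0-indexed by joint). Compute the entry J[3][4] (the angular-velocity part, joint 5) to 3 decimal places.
-0.500

axis z_4 = (-0.5000,-0.8660,-0.0000); lever o_n−o_4 = (-1.5000,-2.5981,3.0000)
cross product → J_v[:, 4] = (-2.5981,1.5000,0.0000)
J_ω[:, 4] = z_4
entry J[3][4] = -0.5000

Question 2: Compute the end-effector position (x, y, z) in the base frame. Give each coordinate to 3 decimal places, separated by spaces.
after link 1: o_1 = (0.0000, -2.0000, 1.0000)
after link 2: o_2 = (-4.0000, -2.0000, 2.0000)
after link 3: o_3 = (-6.0000, -5.4641, 6.0000)
after link 4: o_4 = (-6.8660, -4.9641, 10.0000)
after link 5: o_5 = (-8.3660, -7.5622, 13.0000)

-8.366 -7.562 13.000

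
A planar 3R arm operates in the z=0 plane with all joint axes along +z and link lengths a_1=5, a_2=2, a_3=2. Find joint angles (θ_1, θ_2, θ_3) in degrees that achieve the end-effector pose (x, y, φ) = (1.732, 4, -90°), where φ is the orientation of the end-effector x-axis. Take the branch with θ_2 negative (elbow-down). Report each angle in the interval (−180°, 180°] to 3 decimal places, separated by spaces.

90.001 -60.001 -120.000

wrist centre = target − a_3·(cos φ, sin φ) = (1.7320, 6.0000)
cos θ_2 = (38.9998−5²−2²)/(2·5·2) = 0.5000; θ_2 = -60.0006° (elbow-down)
β = atan2(6.0000,1.7320) = 73.8983°; ψ = atan2(-1.7321,6.0000) = -16.1022°
θ_1 = β − ψ = 90.0006°
θ_3 = φ − θ_1 − θ_2 = -120.0000° (wrapped to (-180°,180°])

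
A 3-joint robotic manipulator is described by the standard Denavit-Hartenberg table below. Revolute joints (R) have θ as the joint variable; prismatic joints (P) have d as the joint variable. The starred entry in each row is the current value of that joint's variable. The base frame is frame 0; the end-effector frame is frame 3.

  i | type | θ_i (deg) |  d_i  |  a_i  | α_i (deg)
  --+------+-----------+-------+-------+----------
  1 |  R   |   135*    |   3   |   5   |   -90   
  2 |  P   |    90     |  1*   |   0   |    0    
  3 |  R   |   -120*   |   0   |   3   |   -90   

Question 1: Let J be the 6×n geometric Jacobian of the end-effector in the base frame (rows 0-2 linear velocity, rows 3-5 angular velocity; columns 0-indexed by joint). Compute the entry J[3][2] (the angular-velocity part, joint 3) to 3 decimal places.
-0.707

axis z_2 = (-0.7071,-0.7071,0.0000); lever o_n−o_2 = (-1.8371,1.8371,1.5000)
cross product → J_v[:, 2] = (-1.0607,1.0607,-2.5981)
J_ω[:, 2] = z_2
entry J[3][2] = -0.7071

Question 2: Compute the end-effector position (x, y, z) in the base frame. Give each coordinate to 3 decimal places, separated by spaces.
after link 1: o_1 = (-3.5355, 3.5355, 3.0000)
after link 2: o_2 = (-4.2426, 2.8284, 3.0000)
after link 3: o_3 = (-6.0798, 4.6655, 4.5000)

-6.080 4.666 4.500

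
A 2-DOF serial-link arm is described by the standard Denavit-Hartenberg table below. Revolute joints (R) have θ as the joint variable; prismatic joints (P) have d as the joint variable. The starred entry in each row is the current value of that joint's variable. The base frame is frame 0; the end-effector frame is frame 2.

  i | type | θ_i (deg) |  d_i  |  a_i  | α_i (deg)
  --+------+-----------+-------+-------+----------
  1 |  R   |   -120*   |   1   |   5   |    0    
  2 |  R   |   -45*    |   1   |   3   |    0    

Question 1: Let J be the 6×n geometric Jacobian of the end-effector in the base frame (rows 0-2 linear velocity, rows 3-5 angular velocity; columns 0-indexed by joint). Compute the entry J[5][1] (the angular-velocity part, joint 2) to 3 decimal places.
axis z_1 = (0.0000,0.0000,1.0000); lever o_n−o_1 = (-2.8978,-0.7765,1.0000)
cross product → J_v[:, 1] = (0.7765,-2.8978,0.0000)
J_ω[:, 1] = z_1
entry J[5][1] = 1.0000

1.000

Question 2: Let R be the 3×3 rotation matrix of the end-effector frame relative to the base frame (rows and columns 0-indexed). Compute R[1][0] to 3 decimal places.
-0.259

End-effector x-axis (col 0 of R) = (-0.9659,-0.2588,0.0000)
R[1][0] = -0.2588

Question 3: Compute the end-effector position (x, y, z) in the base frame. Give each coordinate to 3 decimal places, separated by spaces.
-5.398 -5.107 2.000

after link 1: o_1 = (-2.5000, -4.3301, 1.0000)
after link 2: o_2 = (-5.3978, -5.1066, 2.0000)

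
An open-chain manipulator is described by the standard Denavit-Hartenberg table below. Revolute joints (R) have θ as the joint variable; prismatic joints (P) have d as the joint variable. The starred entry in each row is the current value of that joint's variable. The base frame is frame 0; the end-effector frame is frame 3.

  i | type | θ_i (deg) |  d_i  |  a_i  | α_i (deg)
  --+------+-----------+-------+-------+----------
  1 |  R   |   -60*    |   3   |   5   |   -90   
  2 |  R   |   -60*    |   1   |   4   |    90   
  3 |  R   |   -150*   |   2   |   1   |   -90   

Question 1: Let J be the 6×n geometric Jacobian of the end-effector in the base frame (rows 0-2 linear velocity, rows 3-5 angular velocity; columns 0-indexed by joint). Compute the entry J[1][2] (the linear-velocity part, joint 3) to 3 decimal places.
axis z_2 = (-0.4330,0.7500,0.5000); lever o_n−o_2 = (-1.5155,1.6250,0.2500)
cross product → J_v[:, 2] = (-0.6250,-0.6495,0.4330)
J_ω[:, 2] = z_2
entry J[1][2] = -0.6495

-0.650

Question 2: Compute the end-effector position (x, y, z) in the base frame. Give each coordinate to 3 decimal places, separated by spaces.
after link 1: o_1 = (2.5000, -4.3301, 3.0000)
after link 2: o_2 = (4.3660, -5.5622, 6.4641)
after link 3: o_3 = (2.8505, -3.9372, 6.7141)

2.850 -3.937 6.714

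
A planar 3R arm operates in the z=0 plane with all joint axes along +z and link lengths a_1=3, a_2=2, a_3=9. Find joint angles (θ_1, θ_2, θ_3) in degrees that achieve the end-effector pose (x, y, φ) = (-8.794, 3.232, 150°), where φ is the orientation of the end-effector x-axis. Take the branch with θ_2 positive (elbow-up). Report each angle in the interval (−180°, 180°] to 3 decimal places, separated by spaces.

-166.515 150.003 166.512

wrist centre = target − a_3·(cos φ, sin φ) = (-0.9998, -1.2680)
cos θ_2 = (2.6074−3²−2²)/(2·3·2) = -0.8661; θ_2 = 150.0031° (elbow-up)
β = atan2(-1.2680,-0.9998) = -128.2545°; ψ = atan2(0.9999,1.2679) = 38.2605°
θ_1 = β − ψ = -166.5150°
θ_3 = φ − θ_1 − θ_2 = 166.5119° (wrapped to (-180°,180°])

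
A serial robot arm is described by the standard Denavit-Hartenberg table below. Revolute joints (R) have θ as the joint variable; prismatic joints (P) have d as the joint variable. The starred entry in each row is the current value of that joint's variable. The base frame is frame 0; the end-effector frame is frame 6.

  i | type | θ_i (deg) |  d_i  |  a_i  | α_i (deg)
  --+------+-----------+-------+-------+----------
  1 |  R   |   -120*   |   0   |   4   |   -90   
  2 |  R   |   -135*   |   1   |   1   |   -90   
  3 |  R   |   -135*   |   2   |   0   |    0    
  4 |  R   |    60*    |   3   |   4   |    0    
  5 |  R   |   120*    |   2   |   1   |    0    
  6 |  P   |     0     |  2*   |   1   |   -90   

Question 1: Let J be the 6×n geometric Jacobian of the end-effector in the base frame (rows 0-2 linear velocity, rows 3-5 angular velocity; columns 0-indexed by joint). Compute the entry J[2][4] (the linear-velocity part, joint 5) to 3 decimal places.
axis z_4 = (-0.3536,-0.6124,0.7071); lever o_n−o_4 = (-2.1390,-0.8764,3.8284)
cross product → J_v[:, 4] = (-1.7247,-0.1589,-1.0000)
J_ω[:, 4] = z_4
entry J[2][4] = -1.0000

-1.000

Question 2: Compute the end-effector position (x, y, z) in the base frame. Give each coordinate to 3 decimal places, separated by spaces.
-0.975 -8.588 8.803

after link 1: o_1 = (-2.0000, -3.4641, 0.0000)
after link 2: o_2 = (-0.7804, -3.3517, 0.7071)
after link 3: o_3 = (-1.4875, -4.5765, 2.1213)
after link 4: o_4 = (1.1639, -7.7115, 4.9747)
after link 5: o_5 = (0.0944, -8.1496, 6.8889)
after link 6: o_6 = (-0.9751, -8.5878, 8.8031)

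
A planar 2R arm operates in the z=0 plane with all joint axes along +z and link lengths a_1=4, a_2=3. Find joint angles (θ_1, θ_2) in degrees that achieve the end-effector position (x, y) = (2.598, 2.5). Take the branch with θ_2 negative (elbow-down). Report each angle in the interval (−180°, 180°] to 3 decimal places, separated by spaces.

cos θ_2 = (12.9996−4²−3²)/(2·4·3) = -0.5000; θ_2 = -120.0011° (elbow-down)
β = atan2(2.5000,2.5980) = 43.8987°; ψ = atan2(-2.5980,2.5000) = -46.1024°
θ_1 = β − ψ = 90.0011°

90.001 -120.001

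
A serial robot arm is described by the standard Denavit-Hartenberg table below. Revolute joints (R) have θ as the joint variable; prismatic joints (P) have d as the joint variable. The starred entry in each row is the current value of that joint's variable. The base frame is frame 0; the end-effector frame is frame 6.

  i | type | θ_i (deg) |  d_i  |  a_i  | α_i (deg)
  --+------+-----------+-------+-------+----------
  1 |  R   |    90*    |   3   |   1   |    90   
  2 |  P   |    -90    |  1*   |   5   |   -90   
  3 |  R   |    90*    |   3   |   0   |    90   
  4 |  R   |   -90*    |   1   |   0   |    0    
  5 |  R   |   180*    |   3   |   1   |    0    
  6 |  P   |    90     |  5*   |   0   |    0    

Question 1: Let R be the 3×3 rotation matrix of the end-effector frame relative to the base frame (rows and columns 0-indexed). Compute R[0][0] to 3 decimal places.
End-effector x-axis (col 0 of R) = (1.0000,0.0000,0.0000)
R[0][0] = 1.0000

1.000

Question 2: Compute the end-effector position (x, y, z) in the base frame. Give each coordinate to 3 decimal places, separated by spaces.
1.000 5.000 -11.000

after link 1: o_1 = (0.0000, 1.0000, 3.0000)
after link 2: o_2 = (1.0000, 1.0000, -2.0000)
after link 3: o_3 = (1.0000, 4.0000, -2.0000)
after link 4: o_4 = (1.0000, 4.0000, -3.0000)
after link 5: o_5 = (1.0000, 5.0000, -6.0000)
after link 6: o_6 = (1.0000, 5.0000, -11.0000)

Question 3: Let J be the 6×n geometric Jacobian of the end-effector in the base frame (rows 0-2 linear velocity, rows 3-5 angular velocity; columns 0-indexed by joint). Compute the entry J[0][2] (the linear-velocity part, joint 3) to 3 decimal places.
axis z_2 = (0.0000,1.0000,0.0000); lever o_n−o_2 = (0.0000,4.0000,-9.0000)
cross product → J_v[:, 2] = (-9.0000,0.0000,-0.0000)
J_ω[:, 2] = z_2
entry J[0][2] = -9.0000

-9.000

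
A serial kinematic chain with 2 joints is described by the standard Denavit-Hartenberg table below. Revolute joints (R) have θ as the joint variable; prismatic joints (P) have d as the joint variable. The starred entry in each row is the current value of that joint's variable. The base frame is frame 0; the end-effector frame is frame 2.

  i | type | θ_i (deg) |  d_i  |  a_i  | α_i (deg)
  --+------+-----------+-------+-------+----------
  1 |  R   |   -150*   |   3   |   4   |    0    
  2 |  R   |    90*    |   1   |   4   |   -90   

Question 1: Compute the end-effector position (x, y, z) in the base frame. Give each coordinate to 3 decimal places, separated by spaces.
after link 1: o_1 = (-3.4641, -2.0000, 3.0000)
after link 2: o_2 = (-1.4641, -5.4641, 4.0000)

-1.464 -5.464 4.000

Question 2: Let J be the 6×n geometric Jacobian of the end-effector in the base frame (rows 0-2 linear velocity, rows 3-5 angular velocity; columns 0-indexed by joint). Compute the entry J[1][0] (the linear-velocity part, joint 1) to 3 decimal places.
axis z_0 = ẑ; lever o_n−o_0 = (-1.4641,-5.4641,4.0000)
cross product → J_v[:, 0] = (5.4641,-1.4641,0.0000)
J_ω[:, 0] = z_0
entry J[1][0] = -1.4641

-1.464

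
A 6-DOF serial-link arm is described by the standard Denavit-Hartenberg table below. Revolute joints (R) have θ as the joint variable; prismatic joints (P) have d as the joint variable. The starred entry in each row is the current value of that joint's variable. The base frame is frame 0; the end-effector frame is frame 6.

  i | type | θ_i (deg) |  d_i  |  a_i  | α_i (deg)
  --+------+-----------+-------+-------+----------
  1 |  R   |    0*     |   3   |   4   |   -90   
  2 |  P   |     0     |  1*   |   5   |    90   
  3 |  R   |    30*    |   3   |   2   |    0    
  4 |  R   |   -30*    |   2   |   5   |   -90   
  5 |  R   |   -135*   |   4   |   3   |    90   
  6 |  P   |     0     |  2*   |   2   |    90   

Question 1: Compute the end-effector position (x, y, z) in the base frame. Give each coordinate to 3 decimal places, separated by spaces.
10.782 6.000 10.121

after link 1: o_1 = (4.0000, 0.0000, 3.0000)
after link 2: o_2 = (9.0000, 1.0000, 3.0000)
after link 3: o_3 = (10.7321, 2.0000, 6.0000)
after link 4: o_4 = (15.7321, 2.0000, 8.0000)
after link 5: o_5 = (13.6107, 6.0000, 10.1213)
after link 6: o_6 = (10.7823, 6.0000, 10.1213)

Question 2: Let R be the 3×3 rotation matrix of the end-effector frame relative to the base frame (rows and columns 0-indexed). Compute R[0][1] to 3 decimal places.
End-effector y-axis (col 1 of R) = (-0.7071,0.0000,-0.7071)
R[0][1] = -0.7071

-0.707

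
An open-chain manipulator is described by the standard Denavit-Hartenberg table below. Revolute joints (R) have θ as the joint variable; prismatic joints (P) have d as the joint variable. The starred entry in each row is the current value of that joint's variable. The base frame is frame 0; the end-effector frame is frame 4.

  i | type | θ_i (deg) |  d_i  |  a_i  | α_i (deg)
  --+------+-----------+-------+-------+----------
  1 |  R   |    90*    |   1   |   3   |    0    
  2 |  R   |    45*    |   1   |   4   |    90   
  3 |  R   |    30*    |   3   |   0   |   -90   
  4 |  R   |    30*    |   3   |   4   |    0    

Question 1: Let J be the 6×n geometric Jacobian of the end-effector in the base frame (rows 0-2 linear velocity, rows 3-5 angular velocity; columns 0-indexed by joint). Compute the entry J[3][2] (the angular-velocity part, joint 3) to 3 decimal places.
0.707

axis z_2 = (0.7071,0.7071,0.0000); lever o_n−o_2 = (-0.3536,1.7678,4.3301)
cross product → J_v[:, 2] = (3.0619,-3.0619,1.5000)
J_ω[:, 2] = z_2
entry J[3][2] = 0.7071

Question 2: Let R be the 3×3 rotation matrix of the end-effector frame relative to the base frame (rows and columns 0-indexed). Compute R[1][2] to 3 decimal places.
-0.354

End-effector z-axis (col 2 of R) = (0.3536,-0.3536,0.8660)
R[1][2] = -0.3536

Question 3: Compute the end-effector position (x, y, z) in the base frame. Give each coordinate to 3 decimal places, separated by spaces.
-3.182 7.596 6.330

after link 1: o_1 = (0.0000, 3.0000, 1.0000)
after link 2: o_2 = (-2.8284, 5.8284, 2.0000)
after link 3: o_3 = (-0.7071, 7.9497, 2.0000)
after link 4: o_4 = (-3.1820, 7.5962, 6.3301)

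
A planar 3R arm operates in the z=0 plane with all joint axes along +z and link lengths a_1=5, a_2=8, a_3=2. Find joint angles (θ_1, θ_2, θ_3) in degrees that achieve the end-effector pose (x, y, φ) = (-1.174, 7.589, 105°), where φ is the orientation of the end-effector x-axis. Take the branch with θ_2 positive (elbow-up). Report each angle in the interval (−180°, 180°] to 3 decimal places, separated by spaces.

wrist centre = target − a_3·(cos φ, sin φ) = (-0.6564, 5.6571)
cos θ_2 = (32.4341−5²−8²)/(2·5·8) = -0.7071; θ_2 = 134.9973° (elbow-up)
β = atan2(5.6571,-0.6564) = 96.6181°; ψ = atan2(5.6571,-0.6566) = 96.6203°
θ_1 = β − ψ = -0.0023°
θ_3 = φ − θ_1 − θ_2 = -29.9950° (wrapped to (-180°,180°])

-0.002 134.997 -29.995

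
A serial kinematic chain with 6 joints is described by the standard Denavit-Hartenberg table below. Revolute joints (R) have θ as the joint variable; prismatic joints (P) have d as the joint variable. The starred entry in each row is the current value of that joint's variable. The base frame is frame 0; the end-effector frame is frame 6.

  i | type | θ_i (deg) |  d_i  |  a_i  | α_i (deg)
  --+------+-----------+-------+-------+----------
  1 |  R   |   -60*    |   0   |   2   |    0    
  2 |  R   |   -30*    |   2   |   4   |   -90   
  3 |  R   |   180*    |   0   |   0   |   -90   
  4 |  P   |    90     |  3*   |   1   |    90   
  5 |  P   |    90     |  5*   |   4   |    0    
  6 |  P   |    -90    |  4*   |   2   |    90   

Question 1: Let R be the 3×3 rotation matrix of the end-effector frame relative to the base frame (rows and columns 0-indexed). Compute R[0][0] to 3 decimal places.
-1.000

End-effector x-axis (col 0 of R) = (-1.0000,-0.0000,-0.0000)
R[0][0] = -1.0000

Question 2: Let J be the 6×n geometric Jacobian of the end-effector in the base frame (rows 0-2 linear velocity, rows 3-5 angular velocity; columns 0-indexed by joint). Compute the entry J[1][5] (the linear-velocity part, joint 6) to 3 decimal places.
1.000

prismatic axis z_5 = (-0.0000,1.0000,-0.0000)
J_v[:, 5] = z_5; J_ω[:, 5] = (0,0,0)
entry J[1][5] = 1.0000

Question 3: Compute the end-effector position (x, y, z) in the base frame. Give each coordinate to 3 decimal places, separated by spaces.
-2.000 3.268 9.000

after link 1: o_1 = (1.0000, -1.7321, 0.0000)
after link 2: o_2 = (1.0000, -5.7321, 2.0000)
after link 3: o_3 = (1.0000, -5.7321, 2.0000)
after link 4: o_4 = (0.0000, -5.7321, 5.0000)
after link 5: o_5 = (0.0000, -0.7321, 9.0000)
after link 6: o_6 = (-2.0000, 3.2679, 9.0000)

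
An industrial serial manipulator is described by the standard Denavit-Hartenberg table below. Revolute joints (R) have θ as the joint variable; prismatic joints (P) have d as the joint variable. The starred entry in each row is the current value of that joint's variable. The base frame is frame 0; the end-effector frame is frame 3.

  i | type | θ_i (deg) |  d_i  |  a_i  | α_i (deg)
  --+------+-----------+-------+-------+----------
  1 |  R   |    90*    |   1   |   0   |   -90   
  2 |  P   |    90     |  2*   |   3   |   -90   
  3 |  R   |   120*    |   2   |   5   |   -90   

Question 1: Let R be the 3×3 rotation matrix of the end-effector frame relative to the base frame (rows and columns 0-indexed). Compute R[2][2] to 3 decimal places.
0.866

End-effector z-axis (col 2 of R) = (-0.5000,-0.0000,0.8660)
R[2][2] = 0.8660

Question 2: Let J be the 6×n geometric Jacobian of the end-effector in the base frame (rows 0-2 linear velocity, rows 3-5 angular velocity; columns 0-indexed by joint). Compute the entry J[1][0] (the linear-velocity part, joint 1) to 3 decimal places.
axis z_0 = ẑ; lever o_n−o_0 = (2.3301,-2.0000,0.5000)
cross product → J_v[:, 0] = (2.0000,2.3301,-0.0000)
J_ω[:, 0] = z_0
entry J[1][0] = 2.3301

2.330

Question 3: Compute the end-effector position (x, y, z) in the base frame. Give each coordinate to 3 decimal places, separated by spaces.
after link 1: o_1 = (0.0000, 0.0000, 1.0000)
after link 2: o_2 = (-2.0000, 0.0000, -2.0000)
after link 3: o_3 = (2.3301, -2.0000, 0.5000)

2.330 -2.000 0.500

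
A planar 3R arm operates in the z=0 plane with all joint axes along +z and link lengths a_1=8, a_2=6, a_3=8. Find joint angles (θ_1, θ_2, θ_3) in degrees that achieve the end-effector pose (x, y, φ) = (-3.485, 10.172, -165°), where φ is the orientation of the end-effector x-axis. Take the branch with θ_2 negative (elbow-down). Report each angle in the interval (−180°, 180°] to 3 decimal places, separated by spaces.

wrist centre = target − a_3·(cos φ, sin φ) = (4.2424, 12.2426)
cos θ_2 = (167.8781−8²−6²)/(2·8·6) = 0.7071; θ_2 = -45.0035° (elbow-down)
β = atan2(12.2426,4.2424) = 70.8873°; ψ = atan2(-4.2429,12.2424) = -19.1150°
θ_1 = β − ψ = 90.0023°
θ_3 = φ − θ_1 − θ_2 = 150.0012° (wrapped to (-180°,180°])

90.002 -45.004 150.001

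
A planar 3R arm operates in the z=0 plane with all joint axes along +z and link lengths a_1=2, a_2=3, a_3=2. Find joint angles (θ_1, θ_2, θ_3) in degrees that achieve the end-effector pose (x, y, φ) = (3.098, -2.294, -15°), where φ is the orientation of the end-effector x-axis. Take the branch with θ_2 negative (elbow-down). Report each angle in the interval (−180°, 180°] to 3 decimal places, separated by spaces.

wrist centre = target − a_3·(cos φ, sin φ) = (1.1661, -1.7764)
cos θ_2 = (4.5154−2²−3²)/(2·2·3) = -0.7071; θ_2 = -134.9956° (elbow-down)
β = atan2(-1.7764,1.1661) = -56.7159°; ψ = atan2(-2.1215,-0.1212) = -93.2686°
θ_1 = β − ψ = 36.5528°
θ_3 = φ − θ_1 − θ_2 = 83.4428° (wrapped to (-180°,180°])

36.553 -134.996 83.443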